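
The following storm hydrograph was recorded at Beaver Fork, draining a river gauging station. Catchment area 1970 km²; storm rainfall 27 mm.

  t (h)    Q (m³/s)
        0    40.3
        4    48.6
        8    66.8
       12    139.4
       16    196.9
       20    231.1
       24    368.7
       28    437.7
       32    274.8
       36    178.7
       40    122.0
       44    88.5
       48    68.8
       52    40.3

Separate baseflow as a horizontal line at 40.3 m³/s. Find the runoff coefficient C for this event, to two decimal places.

ΣQ_DR = 1738 m³/s; V = ΣQ_DR·Δt = 2.503 × 10^7 m³.
Runoff depth d = V / A = 12.71 mm.
C = d / P = 12.71 / 27 = 0.47.

C ≈ 0.47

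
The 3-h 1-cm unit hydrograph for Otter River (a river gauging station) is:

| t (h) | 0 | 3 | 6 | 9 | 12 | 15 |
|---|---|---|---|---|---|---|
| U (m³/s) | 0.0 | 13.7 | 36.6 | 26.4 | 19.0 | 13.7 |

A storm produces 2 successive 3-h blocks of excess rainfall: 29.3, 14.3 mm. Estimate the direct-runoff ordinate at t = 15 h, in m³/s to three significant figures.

Q ≈ 67.3 m³/s

By discrete convolution, Q_j = Σ (P_i / 10 mm) · U_{j−i}.
At t = 15 h (j=5): Q = (29.3/10)·13.7 + (14.3/10)·19.0 = 67.3 m³/s.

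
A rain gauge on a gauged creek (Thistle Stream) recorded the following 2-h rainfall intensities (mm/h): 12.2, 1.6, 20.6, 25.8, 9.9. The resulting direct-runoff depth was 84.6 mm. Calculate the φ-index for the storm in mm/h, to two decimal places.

Only the 4 blocks with intensity above φ contribute runoff: 12.2, 20.6, 25.8, 9.9 mm/h.
Σ(I−φ)·Δt = d  ⇒  (12.2+20.6+25.8+9.9 − 4φ)·2 = 84.6
φ = (68.50 − 84.6/2) / 4 = 6.55 mm/h.

φ ≈ 6.55 mm/h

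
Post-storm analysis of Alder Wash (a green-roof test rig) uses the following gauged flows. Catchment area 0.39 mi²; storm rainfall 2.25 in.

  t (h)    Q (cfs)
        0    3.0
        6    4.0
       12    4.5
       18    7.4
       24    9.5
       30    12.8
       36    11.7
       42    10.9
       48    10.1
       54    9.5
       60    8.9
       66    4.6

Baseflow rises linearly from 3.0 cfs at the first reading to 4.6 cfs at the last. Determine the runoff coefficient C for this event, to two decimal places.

C ≈ 0.54

ΣQ_DR = 51.30 cfs; V = ΣQ_DR·Δt = 1.108 × 10^6 ft³.
Runoff depth d = V / A = 1.223 in.
C = d / P = 1.223 / 2.25 = 0.54.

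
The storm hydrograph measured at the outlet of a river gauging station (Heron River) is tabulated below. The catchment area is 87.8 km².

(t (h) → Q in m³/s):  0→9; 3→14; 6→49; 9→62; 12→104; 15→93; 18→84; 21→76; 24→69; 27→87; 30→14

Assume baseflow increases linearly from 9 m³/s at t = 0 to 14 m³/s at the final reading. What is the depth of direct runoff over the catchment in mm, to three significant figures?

d ≈ 65.7 mm

Direct runoff: 0.00, 4.50, 39.00, 51.50, 93.00, 81.50, 72.00, 63.50, 56.00, 73.50, 0.00 m³/s; ΣQ_DR = 534.5 m³/s.
V = ΣQ_DR · Δt = 534.5 × 10800 s = 5.773 × 10^6 m³.
Over A = 87.8 km², depth = V / A = 65.7 mm.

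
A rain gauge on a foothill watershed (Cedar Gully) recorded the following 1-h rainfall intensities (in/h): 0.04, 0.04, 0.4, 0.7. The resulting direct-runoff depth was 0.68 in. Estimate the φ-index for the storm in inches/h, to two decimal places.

Only the 2 blocks with intensity above φ contribute runoff: 0.4, 0.7 in/h.
Σ(I−φ)·Δt = d  ⇒  (0.4+0.7 − 2φ)·1 = 0.68
φ = (1.100 − 0.68/1) / 2 = 0.21 in/h.

φ ≈ 0.21 in/h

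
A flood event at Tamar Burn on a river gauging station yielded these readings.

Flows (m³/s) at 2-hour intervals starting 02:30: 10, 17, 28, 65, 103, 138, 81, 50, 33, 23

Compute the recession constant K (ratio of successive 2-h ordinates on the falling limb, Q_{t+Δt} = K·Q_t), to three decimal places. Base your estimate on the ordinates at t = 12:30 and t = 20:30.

Using the recession-limb readings at t = 12:30 and t = 20:30: Q falls from 138 to 23 m³/s over 4 intervals.
K = (Q₂/Q₁)^(1/4) = (23/138)^(1/4) = 0.639.

K ≈ 0.639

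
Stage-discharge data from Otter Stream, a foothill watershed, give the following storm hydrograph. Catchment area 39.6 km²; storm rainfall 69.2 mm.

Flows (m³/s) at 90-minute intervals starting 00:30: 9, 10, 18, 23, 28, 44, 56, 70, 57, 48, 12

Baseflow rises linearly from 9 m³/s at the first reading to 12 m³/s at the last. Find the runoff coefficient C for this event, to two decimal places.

ΣQ_DR = 259.5 m³/s; V = ΣQ_DR·Δt = 1.401 × 10^6 m³.
Runoff depth d = V / A = 35.39 mm.
C = d / P = 35.39 / 69.2 = 0.51.

C ≈ 0.51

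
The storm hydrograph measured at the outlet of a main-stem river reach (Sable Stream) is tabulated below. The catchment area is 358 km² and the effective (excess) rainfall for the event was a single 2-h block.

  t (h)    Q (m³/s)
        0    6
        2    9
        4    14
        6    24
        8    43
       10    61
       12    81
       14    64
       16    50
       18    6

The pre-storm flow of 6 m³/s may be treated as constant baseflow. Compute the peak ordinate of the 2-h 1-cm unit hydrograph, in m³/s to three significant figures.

Direct runoff: 0.0, 3.0, 8.0, 18.0, 37.0, 55.0, 75.0, 58.0, 44.0, 0.0 m³/s; ΣQ_DR = 298.0 m³/s, peak = 75.0 m³/s.
Runoff depth d = ΣQ_DR·Δt / A = 298.0 × 7200 / (358 km²) = 5.993 mm.
The 1-cm UH is the DRH scaled by (10 mm)/d, so U_p = 75.0 × 10/5.993 = 125 m³/s.

U_p ≈ 125 m³/s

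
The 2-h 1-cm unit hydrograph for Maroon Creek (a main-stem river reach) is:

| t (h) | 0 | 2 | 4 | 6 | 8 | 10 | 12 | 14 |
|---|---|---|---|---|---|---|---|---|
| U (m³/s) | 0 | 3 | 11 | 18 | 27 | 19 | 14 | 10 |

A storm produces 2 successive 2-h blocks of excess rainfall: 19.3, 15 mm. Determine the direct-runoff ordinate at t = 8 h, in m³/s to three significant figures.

Q ≈ 79.1 m³/s

By discrete convolution, Q_j = Σ (P_i / 10 mm) · U_{j−i}.
At t = 8 h (j=4): Q = (19.3/10)·27 + (15/10)·18 = 79.1 m³/s.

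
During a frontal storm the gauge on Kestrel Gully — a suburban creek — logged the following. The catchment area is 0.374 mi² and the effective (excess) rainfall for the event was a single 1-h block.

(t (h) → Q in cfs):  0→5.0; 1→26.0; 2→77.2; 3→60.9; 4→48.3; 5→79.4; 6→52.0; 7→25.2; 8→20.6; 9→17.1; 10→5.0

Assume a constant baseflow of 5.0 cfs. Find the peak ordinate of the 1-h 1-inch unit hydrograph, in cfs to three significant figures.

Direct runoff: 0.0, 21.0, 72.2, 55.9, 43.3, 74.4, 47.0, 20.2, 15.6, 12.1, 0.0 cfs; ΣQ_DR = 361.7 cfs, peak = 74.4 cfs.
Runoff depth d = ΣQ_DR·Δt / A = 361.7 × 3600 / (0.374 mi²) = 1.499 in.
The 1-inch UH is the DRH scaled by (1 in)/d, so U_p = 74.4 × 1/1.499 = 49.6 cfs.

U_p ≈ 49.6 cfs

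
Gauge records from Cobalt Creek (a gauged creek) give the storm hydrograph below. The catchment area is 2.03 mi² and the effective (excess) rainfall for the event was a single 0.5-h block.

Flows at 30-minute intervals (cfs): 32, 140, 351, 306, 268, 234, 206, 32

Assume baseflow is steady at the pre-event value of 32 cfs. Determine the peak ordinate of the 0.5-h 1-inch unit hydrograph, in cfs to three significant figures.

U_p ≈ 637 cfs

Direct runoff: 0.0, 108.0, 319.0, 274.0, 236.0, 202.0, 174.0, 0.0 cfs; ΣQ_DR = 1313 cfs, peak = 319.0 cfs.
Runoff depth d = ΣQ_DR·Δt / A = 1313 × 1800 / (2.03 mi²) = 0.5011 in.
The 1-inch UH is the DRH scaled by (1 in)/d, so U_p = 319.0 × 1/0.5011 = 637 cfs.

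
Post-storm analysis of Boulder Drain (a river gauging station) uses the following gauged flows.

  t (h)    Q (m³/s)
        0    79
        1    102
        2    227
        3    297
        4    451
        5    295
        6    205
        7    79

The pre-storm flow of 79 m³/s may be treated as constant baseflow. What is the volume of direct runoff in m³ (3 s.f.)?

V ≈ 3.97 × 10^6 m³

Direct-runoff ordinates (Q − Q_b): 0.0, 23.0, 148.0, 218.0, 372.0, 216.0, 126.0, 0.0 m³/s.
ΣQ_DR = 1103 m³/s.
With Δt = 1 h = 3600 s, V = ΣQ_DR · Δt = 1103 × 3600 = 3.97 × 10^6 m³.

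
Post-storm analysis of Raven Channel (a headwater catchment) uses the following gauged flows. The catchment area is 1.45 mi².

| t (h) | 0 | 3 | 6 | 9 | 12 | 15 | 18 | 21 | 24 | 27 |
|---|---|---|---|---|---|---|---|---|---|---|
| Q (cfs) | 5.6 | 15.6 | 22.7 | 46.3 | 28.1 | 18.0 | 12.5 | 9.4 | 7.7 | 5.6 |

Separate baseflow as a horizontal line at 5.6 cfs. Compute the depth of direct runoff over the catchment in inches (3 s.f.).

Direct runoff: 0.0, 10.0, 17.1, 40.7, 22.5, 12.4, 6.9, 3.8, 2.1, 0.0 cfs; ΣQ_DR = 115.5 cfs.
V = ΣQ_DR · Δt = 115.5 × 10800 s = 1.247 × 10^6 ft³.
Over A = 1.45 mi², depth = V / A = 0.370 in.

d ≈ 0.370 in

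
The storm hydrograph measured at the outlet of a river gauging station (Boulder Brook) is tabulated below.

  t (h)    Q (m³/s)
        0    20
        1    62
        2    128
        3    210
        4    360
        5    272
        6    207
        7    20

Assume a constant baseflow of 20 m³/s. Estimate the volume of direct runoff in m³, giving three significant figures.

Direct-runoff ordinates (Q − Q_b): 0.0, 42.0, 108.0, 190.0, 340.0, 252.0, 187.0, 0.0 m³/s.
ΣQ_DR = 1119 m³/s.
With Δt = 1 h = 3600 s, V = ΣQ_DR · Δt = 1119 × 3600 = 4.03 × 10^6 m³.

V ≈ 4.03 × 10^6 m³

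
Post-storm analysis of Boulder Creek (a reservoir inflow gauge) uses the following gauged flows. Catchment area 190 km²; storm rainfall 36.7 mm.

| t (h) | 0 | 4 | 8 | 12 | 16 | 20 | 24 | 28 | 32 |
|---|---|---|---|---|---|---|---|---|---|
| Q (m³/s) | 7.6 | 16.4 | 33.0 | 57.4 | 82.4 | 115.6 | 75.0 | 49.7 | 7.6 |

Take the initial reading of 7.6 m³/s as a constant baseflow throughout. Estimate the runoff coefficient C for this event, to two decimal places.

C ≈ 0.78

ΣQ_DR = 376.3 m³/s; V = ΣQ_DR·Δt = 5.419 × 10^6 m³.
Runoff depth d = V / A = 28.52 mm.
C = d / P = 28.52 / 36.7 = 0.78.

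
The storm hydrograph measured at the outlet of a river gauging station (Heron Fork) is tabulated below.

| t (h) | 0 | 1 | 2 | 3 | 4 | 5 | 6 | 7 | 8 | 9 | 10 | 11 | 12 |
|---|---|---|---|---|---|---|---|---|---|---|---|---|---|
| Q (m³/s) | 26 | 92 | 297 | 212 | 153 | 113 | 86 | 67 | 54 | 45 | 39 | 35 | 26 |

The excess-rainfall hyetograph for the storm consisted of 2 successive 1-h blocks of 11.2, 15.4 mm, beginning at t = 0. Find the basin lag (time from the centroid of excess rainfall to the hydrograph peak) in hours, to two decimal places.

t_L ≈ 0.92 h

Centroid of excess rainfall: t_c = Σ P_i·t̄_i / ΣP_i = 1.0789 h (block centres at 0.5, 1.5 h).
Hydrograph peak occurs at t = 2 h, so basin lag t_L = 2 − 1.0789 = 0.92 h.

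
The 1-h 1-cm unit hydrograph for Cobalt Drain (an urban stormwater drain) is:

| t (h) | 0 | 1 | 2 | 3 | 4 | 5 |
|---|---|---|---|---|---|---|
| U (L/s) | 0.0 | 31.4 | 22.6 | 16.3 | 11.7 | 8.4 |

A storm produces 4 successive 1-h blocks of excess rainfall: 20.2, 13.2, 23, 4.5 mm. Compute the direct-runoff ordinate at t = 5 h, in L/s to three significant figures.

Q ≈ 80.1 L/s

By discrete convolution, Q_j = Σ (P_i / 10 mm) · U_{j−i}.
At t = 5 h (j=5): Q = (20.2/10)·8.4 + (13.2/10)·11.7 + (23/10)·16.3 + (4.5/10)·22.6 = 80.1 L/s.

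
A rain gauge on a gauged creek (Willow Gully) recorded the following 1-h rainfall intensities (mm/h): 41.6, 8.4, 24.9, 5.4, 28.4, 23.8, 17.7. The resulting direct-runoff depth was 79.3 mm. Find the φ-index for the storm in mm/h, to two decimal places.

φ ≈ 11.42 mm/h

Only the 5 blocks with intensity above φ contribute runoff: 41.6, 24.9, 28.4, 23.8, 17.7 mm/h.
Σ(I−φ)·Δt = d  ⇒  (41.6+24.9+28.4+23.8+17.7 − 5φ)·1 = 79.3
φ = (136.4 − 79.3/1) / 5 = 11.42 mm/h.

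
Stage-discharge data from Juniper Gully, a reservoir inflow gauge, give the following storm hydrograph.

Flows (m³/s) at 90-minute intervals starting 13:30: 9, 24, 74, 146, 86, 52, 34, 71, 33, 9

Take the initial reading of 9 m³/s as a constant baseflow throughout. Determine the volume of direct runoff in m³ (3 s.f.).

V ≈ 2.42 × 10^6 m³

Direct-runoff ordinates (Q − Q_b): 0.0, 15.0, 65.0, 137.0, 77.0, 43.0, 25.0, 62.0, 24.0, 0.0 m³/s.
ΣQ_DR = 448.0 m³/s.
With Δt = 1.5 h = 5400 s, V = ΣQ_DR · Δt = 448.0 × 5400 = 2.42 × 10^6 m³.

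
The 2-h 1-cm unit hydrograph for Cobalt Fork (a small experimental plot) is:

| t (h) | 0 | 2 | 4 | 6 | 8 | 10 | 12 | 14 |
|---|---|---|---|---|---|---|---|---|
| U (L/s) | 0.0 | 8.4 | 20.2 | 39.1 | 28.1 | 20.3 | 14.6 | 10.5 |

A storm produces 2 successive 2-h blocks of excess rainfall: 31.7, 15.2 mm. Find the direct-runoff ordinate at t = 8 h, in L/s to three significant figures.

By discrete convolution, Q_j = Σ (P_i / 10 mm) · U_{j−i}.
At t = 8 h (j=4): Q = (31.7/10)·28.1 + (15.2/10)·39.1 = 149 L/s.

Q ≈ 149 L/s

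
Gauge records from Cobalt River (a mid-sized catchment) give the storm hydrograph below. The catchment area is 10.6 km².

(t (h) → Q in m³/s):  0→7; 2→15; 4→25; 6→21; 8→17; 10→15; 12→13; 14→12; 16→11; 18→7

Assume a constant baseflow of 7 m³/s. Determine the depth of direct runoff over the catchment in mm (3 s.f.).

Direct runoff: 0.0, 8.0, 18.0, 14.0, 10.0, 8.0, 6.0, 5.0, 4.0, 0.0 m³/s; ΣQ_DR = 73.00 m³/s.
V = ΣQ_DR · Δt = 73.00 × 7200 s = 5.256 × 10^5 m³.
Over A = 10.6 km², depth = V / A = 49.6 mm.

d ≈ 49.6 mm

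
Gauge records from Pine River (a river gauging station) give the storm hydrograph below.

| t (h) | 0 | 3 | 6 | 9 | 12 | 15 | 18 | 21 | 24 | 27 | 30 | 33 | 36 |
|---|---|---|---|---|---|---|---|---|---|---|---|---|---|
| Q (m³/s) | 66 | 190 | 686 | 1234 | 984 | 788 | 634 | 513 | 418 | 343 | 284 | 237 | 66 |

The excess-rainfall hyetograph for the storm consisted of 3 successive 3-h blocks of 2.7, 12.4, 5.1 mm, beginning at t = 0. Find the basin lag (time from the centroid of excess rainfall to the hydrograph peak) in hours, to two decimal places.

t_L ≈ 4.14 h

Centroid of excess rainfall: t_c = Σ P_i·t̄_i / ΣP_i = 4.8564 h (block centres at 1.5, 4.5, 7.5 h).
Hydrograph peak occurs at t = 9 h, so basin lag t_L = 9 − 4.8564 = 4.14 h.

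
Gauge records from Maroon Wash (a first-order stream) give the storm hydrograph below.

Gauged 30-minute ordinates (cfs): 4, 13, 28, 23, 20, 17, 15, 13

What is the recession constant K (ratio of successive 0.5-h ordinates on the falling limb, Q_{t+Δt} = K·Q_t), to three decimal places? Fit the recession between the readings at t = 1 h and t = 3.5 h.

K ≈ 0.858

Using the recession-limb readings at t = 1 h and t = 3.5 h: Q falls from 28 to 13 cfs over 5 intervals.
K = (Q₂/Q₁)^(1/5) = (13/28)^(1/5) = 0.858.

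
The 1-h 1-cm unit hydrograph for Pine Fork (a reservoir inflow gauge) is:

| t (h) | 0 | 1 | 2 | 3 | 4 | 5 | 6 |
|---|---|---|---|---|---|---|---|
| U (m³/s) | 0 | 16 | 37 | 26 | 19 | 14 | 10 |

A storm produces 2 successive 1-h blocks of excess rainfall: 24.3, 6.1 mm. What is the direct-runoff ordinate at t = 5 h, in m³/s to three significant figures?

Q ≈ 45.6 m³/s

By discrete convolution, Q_j = Σ (P_i / 10 mm) · U_{j−i}.
At t = 5 h (j=5): Q = (24.3/10)·14 + (6.1/10)·19 = 45.6 m³/s.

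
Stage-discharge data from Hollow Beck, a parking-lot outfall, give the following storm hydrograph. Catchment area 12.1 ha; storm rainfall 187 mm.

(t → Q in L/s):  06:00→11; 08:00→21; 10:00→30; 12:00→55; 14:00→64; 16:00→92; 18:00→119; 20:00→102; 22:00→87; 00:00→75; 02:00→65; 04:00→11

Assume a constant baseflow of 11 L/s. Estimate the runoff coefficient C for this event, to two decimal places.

ΣQ_DR = 600.0 L/s; V = ΣQ_DR·Δt = 4.320 × 10^6 L.
Runoff depth d = V / A = 35.70 mm.
C = d / P = 35.70 / 187 = 0.19.

C ≈ 0.19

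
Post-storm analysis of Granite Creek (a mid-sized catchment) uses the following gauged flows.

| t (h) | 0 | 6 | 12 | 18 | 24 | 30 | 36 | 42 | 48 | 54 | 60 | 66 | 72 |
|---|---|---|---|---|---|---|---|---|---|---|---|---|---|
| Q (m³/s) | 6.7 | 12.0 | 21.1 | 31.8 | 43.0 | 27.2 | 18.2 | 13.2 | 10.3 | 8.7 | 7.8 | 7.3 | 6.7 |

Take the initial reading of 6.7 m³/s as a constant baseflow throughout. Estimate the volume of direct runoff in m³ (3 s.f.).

Direct-runoff ordinates (Q − Q_b): 0.0, 5.3, 14.4, 25.1, 36.3, 20.5, 11.5, 6.5, 3.6, 2.0, 1.1, 0.6, 0.0 m³/s.
ΣQ_DR = 126.9 m³/s.
With Δt = 6 h = 21600 s, V = ΣQ_DR · Δt = 126.9 × 21600 = 2.74 × 10^6 m³.

V ≈ 2.74 × 10^6 m³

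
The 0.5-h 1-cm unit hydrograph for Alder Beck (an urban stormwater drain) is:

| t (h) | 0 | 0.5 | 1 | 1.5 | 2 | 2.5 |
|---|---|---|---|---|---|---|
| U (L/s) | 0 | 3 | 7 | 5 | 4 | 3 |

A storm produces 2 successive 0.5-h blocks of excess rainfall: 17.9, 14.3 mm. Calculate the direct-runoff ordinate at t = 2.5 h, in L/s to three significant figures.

By discrete convolution, Q_j = Σ (P_i / 10 mm) · U_{j−i}.
At t = 2.5 h (j=5): Q = (17.9/10)·3 + (14.3/10)·4 = 11.1 L/s.

Q ≈ 11.1 L/s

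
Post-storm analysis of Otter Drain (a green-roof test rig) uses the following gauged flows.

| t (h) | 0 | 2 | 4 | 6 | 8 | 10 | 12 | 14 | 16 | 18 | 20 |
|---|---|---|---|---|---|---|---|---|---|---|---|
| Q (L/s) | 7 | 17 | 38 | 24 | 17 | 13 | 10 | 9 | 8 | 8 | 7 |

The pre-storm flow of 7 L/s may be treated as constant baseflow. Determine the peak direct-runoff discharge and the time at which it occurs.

Subtracting baseflow gives direct-runoff ordinates: 0.0, 10.0, 31.0, 17.0, 10.0, 6.0, 3.0, 2.0, 1.0, 1.0, 0.0 L/s.
The maximum is 31.0 L/s, occurring at the reading for t = 4 h.

Q_p = 31.0 L/s at t = 4 h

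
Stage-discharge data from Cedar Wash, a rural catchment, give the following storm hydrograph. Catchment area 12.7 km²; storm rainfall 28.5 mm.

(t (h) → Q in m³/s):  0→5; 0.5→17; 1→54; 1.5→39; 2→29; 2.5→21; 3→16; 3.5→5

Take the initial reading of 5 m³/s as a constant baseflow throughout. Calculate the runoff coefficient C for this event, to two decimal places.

C ≈ 0.73

ΣQ_DR = 146.0 m³/s; V = ΣQ_DR·Δt = 2.628 × 10^5 m³.
Runoff depth d = V / A = 20.69 mm.
C = d / P = 20.69 / 28.5 = 0.73.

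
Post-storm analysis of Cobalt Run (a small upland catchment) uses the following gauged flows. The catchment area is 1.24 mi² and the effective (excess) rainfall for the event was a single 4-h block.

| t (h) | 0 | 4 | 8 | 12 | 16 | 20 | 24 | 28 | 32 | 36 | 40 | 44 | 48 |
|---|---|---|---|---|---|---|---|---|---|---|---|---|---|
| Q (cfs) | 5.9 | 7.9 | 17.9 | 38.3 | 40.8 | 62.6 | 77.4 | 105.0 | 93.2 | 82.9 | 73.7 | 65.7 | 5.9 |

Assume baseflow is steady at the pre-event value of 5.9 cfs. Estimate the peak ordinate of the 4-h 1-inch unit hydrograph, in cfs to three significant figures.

Direct runoff: 0.0, 2.0, 12.0, 32.4, 34.9, 56.7, 71.5, 99.1, 87.3, 77.0, 67.8, 59.8, 0.0 cfs; ΣQ_DR = 600.5 cfs, peak = 99.1 cfs.
Runoff depth d = ΣQ_DR·Δt / A = 600.5 × 14400 / (1.24 mi²) = 3.002 in.
The 1-inch UH is the DRH scaled by (1 in)/d, so U_p = 99.1 × 1/3.002 = 33.0 cfs.

U_p ≈ 33.0 cfs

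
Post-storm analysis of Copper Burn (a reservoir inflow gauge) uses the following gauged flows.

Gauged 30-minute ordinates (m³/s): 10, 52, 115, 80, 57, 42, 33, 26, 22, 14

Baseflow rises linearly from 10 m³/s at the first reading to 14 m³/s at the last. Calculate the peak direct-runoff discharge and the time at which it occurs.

Subtracting baseflow gives direct-runoff ordinates: 0.00, 41.56, 104.11, 68.67, 45.22, 29.78, 20.33, 12.89, 8.44, 0.00 m³/s.
The maximum is 104.11 m³/s, occurring at the reading for t = 1 h.

Q_p = 104.11 m³/s at t = 1 h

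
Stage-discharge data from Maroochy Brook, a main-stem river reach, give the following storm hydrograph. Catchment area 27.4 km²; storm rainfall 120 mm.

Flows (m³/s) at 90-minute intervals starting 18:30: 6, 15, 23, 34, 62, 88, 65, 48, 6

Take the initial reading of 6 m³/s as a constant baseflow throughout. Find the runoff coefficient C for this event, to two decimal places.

ΣQ_DR = 293.0 m³/s; V = ΣQ_DR·Δt = 1.582 × 10^6 m³.
Runoff depth d = V / A = 57.74 mm.
C = d / P = 57.74 / 120 = 0.48.

C ≈ 0.48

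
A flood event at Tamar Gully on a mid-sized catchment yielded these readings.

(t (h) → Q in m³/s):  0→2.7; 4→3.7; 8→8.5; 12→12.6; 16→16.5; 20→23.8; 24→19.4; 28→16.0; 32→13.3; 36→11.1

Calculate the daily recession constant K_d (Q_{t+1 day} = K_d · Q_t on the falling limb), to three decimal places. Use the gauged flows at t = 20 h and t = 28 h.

Between t = 20 h and t = 28 h the flow falls from 23.8 to 16.0 m³/s over 2×4 h = 8 h.
Per-interval ratio K = (16.0/23.8)^(1/2) = 0.8199; K_d = K^(24/4) = 0.304.

K_d ≈ 0.304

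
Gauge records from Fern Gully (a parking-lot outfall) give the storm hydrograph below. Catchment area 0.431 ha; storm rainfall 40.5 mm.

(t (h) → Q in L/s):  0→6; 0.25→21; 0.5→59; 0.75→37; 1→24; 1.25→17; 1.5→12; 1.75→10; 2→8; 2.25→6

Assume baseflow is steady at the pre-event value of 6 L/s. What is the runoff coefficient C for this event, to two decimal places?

C ≈ 0.72

ΣQ_DR = 140.0 L/s; V = ΣQ_DR·Δt = 1.260 × 10^5 L.
Runoff depth d = V / A = 29.23 mm.
C = d / P = 29.23 / 40.5 = 0.72.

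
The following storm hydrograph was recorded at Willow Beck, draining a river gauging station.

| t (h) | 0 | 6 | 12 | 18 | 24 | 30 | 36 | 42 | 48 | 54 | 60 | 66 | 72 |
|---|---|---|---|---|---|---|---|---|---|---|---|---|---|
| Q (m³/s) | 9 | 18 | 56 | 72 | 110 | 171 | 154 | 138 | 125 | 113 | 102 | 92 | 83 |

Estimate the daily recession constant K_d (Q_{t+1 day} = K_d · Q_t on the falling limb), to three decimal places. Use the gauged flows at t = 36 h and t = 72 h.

K_d ≈ 0.662

Between t = 36 h and t = 72 h the flow falls from 154 to 83 m³/s over 6×6 h = 36 h.
Per-interval ratio K = (83/154)^(1/6) = 0.9021; K_d = K^(24/6) = 0.662.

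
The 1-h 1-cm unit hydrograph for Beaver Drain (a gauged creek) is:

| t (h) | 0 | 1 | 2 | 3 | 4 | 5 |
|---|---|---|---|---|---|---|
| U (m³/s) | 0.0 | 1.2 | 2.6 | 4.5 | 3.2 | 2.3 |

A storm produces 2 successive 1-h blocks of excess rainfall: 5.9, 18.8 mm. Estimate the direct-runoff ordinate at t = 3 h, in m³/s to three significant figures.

Q ≈ 7.54 m³/s

By discrete convolution, Q_j = Σ (P_i / 10 mm) · U_{j−i}.
At t = 3 h (j=3): Q = (5.9/10)·4.5 + (18.8/10)·2.6 = 7.54 m³/s.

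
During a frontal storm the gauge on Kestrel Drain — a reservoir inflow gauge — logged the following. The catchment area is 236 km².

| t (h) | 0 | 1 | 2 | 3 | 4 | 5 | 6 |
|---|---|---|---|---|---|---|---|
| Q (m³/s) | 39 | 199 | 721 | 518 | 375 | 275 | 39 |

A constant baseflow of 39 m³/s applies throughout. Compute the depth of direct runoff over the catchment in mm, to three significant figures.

d ≈ 28.9 mm

Direct runoff: 0.0, 160.0, 682.0, 479.0, 336.0, 236.0, 0.0 m³/s; ΣQ_DR = 1893 m³/s.
V = ΣQ_DR · Δt = 1893 × 3600 s = 6.815 × 10^6 m³.
Over A = 236 km², depth = V / A = 28.9 mm.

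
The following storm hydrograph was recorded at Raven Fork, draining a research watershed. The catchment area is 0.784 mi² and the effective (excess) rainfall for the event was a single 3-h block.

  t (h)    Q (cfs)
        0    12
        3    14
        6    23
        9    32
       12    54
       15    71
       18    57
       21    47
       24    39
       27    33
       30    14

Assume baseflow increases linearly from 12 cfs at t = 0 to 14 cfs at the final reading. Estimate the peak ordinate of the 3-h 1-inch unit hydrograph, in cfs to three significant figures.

Direct runoff: 0.00, 1.80, 10.60, 19.40, 41.20, 58.00, 43.80, 33.60, 25.40, 19.20, 0.00 cfs; ΣQ_DR = 253.0 cfs, peak = 58.00 cfs.
Runoff depth d = ΣQ_DR·Δt / A = 253.0 × 10800 / (0.784 mi²) = 1.500 in.
The 1-inch UH is the DRH scaled by (1 in)/d, so U_p = 58.00 × 1/1.500 = 38.7 cfs.

U_p ≈ 38.7 cfs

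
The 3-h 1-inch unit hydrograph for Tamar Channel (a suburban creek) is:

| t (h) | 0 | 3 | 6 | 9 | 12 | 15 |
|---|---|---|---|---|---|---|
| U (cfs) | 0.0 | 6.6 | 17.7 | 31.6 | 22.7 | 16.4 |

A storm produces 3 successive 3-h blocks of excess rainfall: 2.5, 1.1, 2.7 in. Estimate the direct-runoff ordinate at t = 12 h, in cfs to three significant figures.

Q ≈ 139 cfs

By discrete convolution, Q_j = Σ (P_i / 1 in) · U_{j−i}.
At t = 12 h (j=4): Q = (2.5/1)·22.7 + (1.1/1)·31.6 + (2.7/1)·17.7 = 139 cfs.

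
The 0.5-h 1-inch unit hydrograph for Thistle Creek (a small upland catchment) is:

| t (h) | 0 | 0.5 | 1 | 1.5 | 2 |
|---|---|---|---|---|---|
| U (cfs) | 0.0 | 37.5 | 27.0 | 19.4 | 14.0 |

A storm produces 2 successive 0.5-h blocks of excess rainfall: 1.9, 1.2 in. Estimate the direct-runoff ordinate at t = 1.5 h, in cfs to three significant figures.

By discrete convolution, Q_j = Σ (P_i / 1 in) · U_{j−i}.
At t = 1.5 h (j=3): Q = (1.9/1)·19.4 + (1.2/1)·27.0 = 69.3 cfs.

Q ≈ 69.3 cfs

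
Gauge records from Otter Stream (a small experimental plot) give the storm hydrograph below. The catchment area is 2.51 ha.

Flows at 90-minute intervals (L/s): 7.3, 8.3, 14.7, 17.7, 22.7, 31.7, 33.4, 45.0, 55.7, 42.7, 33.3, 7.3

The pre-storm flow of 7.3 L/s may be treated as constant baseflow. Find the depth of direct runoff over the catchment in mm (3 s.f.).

d ≈ 50.0 mm

Direct runoff: 0.0, 1.0, 7.4, 10.4, 15.4, 24.4, 26.1, 37.7, 48.4, 35.4, 26.0, 0.0 L/s; ΣQ_DR = 232.2 L/s.
V = ΣQ_DR · Δt = 232.2 × 5400 s = 1.254 × 10^6 L.
Over A = 2.51 ha, depth = V / A = 50.0 mm.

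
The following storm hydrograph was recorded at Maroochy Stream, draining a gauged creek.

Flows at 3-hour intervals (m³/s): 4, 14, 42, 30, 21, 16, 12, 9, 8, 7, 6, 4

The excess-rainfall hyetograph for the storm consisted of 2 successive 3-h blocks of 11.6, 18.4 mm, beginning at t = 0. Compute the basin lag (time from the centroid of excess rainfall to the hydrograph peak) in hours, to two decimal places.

t_L ≈ 2.66 h

Centroid of excess rainfall: t_c = Σ P_i·t̄_i / ΣP_i = 3.3400 h (block centres at 1.5, 4.5 h).
Hydrograph peak occurs at t = 6 h, so basin lag t_L = 6 − 3.3400 = 2.66 h.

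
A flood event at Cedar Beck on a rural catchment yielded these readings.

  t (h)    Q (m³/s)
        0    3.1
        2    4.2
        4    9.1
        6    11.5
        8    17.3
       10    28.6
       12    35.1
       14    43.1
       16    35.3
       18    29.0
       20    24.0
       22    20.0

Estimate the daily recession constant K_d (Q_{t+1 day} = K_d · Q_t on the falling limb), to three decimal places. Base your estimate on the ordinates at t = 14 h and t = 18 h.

K_d ≈ 0.093

Between t = 14 h and t = 18 h the flow falls from 43.1 to 29.0 m³/s over 2×2 h = 4 h.
Per-interval ratio K = (29.0/43.1)^(1/2) = 0.8203; K_d = K^(24/2) = 0.093.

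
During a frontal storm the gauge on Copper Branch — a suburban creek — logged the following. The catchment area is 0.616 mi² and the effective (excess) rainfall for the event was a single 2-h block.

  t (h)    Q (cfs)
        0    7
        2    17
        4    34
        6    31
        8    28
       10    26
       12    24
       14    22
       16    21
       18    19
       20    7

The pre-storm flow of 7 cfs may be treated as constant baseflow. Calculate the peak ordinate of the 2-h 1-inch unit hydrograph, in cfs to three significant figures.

U_p ≈ 33.8 cfs

Direct runoff: 0.0, 10.0, 27.0, 24.0, 21.0, 19.0, 17.0, 15.0, 14.0, 12.0, 0.0 cfs; ΣQ_DR = 159.0 cfs, peak = 27.0 cfs.
Runoff depth d = ΣQ_DR·Δt / A = 159.0 × 7200 / (0.616 mi²) = 0.7999 in.
The 1-inch UH is the DRH scaled by (1 in)/d, so U_p = 27.0 × 1/0.7999 = 33.8 cfs.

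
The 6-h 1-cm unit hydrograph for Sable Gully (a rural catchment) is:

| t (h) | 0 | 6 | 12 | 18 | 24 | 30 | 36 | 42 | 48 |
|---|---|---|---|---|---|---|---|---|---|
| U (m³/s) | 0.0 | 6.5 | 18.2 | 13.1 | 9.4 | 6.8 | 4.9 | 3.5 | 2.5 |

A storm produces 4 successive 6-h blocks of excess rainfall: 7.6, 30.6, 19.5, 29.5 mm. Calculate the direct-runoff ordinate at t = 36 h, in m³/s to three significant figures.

By discrete convolution, Q_j = Σ (P_i / 10 mm) · U_{j−i}.
At t = 36 h (j=6): Q = (7.6/10)·4.9 + (30.6/10)·6.8 + (19.5/10)·9.4 + (29.5/10)·13.1 = 81.5 m³/s.

Q ≈ 81.5 m³/s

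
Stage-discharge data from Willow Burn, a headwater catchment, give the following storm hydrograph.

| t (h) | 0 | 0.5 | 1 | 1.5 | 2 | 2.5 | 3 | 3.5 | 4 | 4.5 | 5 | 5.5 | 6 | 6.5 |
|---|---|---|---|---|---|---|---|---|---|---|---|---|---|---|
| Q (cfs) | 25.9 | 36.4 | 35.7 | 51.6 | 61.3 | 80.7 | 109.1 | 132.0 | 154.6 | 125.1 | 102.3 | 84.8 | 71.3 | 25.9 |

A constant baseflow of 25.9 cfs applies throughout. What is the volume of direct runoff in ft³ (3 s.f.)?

V ≈ 1.32 × 10^6 ft³

Direct-runoff ordinates (Q − Q_b): 0.0, 10.5, 9.8, 25.7, 35.4, 54.8, 83.2, 106.1, 128.7, 99.2, 76.4, 58.9, 45.4, 0.0 cfs.
ΣQ_DR = 734.1 cfs.
With Δt = 0.5 h = 1800 s, V = ΣQ_DR · Δt = 734.1 × 1800 = 1.32 × 10^6 ft³.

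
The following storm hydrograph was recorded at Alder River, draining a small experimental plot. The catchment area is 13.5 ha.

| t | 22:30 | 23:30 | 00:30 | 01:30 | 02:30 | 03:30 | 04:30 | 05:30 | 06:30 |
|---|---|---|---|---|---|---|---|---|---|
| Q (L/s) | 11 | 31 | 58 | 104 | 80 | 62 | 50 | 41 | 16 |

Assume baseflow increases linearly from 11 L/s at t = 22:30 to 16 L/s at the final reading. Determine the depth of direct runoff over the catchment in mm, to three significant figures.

Direct runoff: 0.00, 19.38, 45.75, 91.12, 66.50, 47.88, 35.25, 25.62, 0.00 L/s; ΣQ_DR = 331.5 L/s.
V = ΣQ_DR · Δt = 331.5 × 3600 s = 1.193 × 10^6 L.
Over A = 13.5 ha, depth = V / A = 8.84 mm.

d ≈ 8.84 mm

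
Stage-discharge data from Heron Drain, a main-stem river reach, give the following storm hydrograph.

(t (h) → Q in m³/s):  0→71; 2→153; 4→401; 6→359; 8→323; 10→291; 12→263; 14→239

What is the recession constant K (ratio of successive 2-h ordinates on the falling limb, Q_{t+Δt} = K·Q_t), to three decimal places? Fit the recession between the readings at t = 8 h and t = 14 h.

Using the recession-limb readings at t = 8 h and t = 14 h: Q falls from 323 to 239 m³/s over 3 intervals.
K = (Q₂/Q₁)^(1/3) = (239/323)^(1/3) = 0.904.

K ≈ 0.904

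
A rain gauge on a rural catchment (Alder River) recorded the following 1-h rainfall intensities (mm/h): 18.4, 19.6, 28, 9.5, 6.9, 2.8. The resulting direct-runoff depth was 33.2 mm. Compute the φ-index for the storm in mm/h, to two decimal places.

φ ≈ 10.93 mm/h

Only the 3 blocks with intensity above φ contribute runoff: 18.4, 19.6, 28 mm/h.
Σ(I−φ)·Δt = d  ⇒  (18.4+19.6+28 − 3φ)·1 = 33.2
φ = (66.00 − 33.2/1) / 3 = 10.93 mm/h.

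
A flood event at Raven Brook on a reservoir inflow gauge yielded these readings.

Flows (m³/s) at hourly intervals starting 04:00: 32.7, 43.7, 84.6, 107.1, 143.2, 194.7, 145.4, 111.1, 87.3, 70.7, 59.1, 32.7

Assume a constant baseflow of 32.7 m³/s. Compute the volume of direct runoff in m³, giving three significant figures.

V ≈ 2.59 × 10^6 m³

Direct-runoff ordinates (Q − Q_b): 0.0, 11.0, 51.9, 74.4, 110.5, 162.0, 112.7, 78.4, 54.6, 38.0, 26.4, 0.0 m³/s.
ΣQ_DR = 719.9 m³/s.
With Δt = 1 h = 3600 s, V = ΣQ_DR · Δt = 719.9 × 3600 = 2.59 × 10^6 m³.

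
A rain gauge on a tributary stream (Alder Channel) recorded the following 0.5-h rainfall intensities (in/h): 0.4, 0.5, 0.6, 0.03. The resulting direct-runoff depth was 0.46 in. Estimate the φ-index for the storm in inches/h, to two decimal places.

Only the 3 blocks with intensity above φ contribute runoff: 0.4, 0.5, 0.6 in/h.
Σ(I−φ)·Δt = d  ⇒  (0.4+0.5+0.6 − 3φ)·0.5 = 0.46
φ = (1.500 − 0.46/0.5) / 3 = 0.19 in/h.

φ ≈ 0.19 in/h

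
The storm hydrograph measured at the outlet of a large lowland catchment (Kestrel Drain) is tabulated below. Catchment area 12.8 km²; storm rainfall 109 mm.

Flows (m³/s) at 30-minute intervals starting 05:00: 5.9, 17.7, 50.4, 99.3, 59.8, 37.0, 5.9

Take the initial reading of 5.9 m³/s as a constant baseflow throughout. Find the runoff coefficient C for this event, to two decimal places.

C ≈ 0.30

ΣQ_DR = 234.7 m³/s; V = ΣQ_DR·Δt = 4.225 × 10^5 m³.
Runoff depth d = V / A = 33.00 mm.
C = d / P = 33.00 / 109 = 0.30.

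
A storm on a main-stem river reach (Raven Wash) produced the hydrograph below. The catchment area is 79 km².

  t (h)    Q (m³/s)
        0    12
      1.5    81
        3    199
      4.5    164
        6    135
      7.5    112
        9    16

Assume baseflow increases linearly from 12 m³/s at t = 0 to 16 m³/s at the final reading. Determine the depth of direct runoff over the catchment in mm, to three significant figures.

d ≈ 42.4 mm

Direct runoff: 0.00, 68.33, 185.67, 150.00, 120.33, 96.67, 0.00 m³/s; ΣQ_DR = 621.0 m³/s.
V = ΣQ_DR · Δt = 621.0 × 5400 s = 3.353 × 10^6 m³.
Over A = 79 km², depth = V / A = 42.4 mm.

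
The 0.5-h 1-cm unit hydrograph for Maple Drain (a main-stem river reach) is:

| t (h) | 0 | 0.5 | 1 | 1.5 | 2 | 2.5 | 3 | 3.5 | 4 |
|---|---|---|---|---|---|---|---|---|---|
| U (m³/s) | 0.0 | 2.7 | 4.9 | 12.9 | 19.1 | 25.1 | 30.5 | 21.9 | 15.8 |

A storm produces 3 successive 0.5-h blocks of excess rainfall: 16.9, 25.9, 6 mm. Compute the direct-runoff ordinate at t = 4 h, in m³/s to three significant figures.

Q ≈ 102 m³/s

By discrete convolution, Q_j = Σ (P_i / 10 mm) · U_{j−i}.
At t = 4 h (j=8): Q = (16.9/10)·15.8 + (25.9/10)·21.9 + (6/10)·30.5 = 102 m³/s.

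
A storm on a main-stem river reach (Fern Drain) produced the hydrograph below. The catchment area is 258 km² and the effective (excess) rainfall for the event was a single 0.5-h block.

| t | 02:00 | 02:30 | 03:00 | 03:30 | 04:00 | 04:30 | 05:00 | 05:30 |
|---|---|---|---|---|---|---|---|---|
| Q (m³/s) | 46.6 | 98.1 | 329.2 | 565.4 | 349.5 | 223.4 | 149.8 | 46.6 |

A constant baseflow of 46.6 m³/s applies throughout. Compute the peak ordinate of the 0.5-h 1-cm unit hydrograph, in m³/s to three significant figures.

U_p ≈ 518 m³/s

Direct runoff: 0.0, 51.5, 282.6, 518.8, 302.9, 176.8, 103.2, 0.0 m³/s; ΣQ_DR = 1436 m³/s, peak = 518.8 m³/s.
Runoff depth d = ΣQ_DR·Δt / A = 1436 × 1800 / (258 km²) = 10.02 mm.
The 1-cm UH is the DRH scaled by (10 mm)/d, so U_p = 518.8 × 10/10.02 = 518 m³/s.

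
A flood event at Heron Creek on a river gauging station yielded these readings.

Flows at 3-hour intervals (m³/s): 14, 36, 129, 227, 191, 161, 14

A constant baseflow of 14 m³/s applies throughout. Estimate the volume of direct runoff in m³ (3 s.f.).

V ≈ 7.28 × 10^6 m³

Direct-runoff ordinates (Q − Q_b): 0.0, 22.0, 115.0, 213.0, 177.0, 147.0, 0.0 m³/s.
ΣQ_DR = 674.0 m³/s.
With Δt = 3 h = 10800 s, V = ΣQ_DR · Δt = 674.0 × 10800 = 7.28 × 10^6 m³.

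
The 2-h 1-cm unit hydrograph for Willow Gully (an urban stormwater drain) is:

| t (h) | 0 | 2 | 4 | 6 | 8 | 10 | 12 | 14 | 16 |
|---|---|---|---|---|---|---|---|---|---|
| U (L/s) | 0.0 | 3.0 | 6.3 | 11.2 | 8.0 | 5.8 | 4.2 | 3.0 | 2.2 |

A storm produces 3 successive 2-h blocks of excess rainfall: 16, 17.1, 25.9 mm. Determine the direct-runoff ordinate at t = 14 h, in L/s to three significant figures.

Q ≈ 27.0 L/s

By discrete convolution, Q_j = Σ (P_i / 10 mm) · U_{j−i}.
At t = 14 h (j=7): Q = (16/10)·3.0 + (17.1/10)·4.2 + (25.9/10)·5.8 = 27.0 L/s.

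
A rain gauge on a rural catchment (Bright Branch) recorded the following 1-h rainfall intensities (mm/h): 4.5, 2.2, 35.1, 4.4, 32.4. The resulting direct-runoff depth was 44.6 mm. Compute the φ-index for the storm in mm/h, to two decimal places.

Only the 2 blocks with intensity above φ contribute runoff: 35.1, 32.4 mm/h.
Σ(I−φ)·Δt = d  ⇒  (35.1+32.4 − 2φ)·1 = 44.6
φ = (67.50 − 44.6/1) / 2 = 11.45 mm/h.

φ ≈ 11.45 mm/h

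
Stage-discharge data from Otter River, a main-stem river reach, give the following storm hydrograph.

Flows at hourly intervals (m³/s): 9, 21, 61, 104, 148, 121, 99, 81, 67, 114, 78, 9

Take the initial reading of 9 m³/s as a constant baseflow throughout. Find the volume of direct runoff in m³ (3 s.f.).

Direct-runoff ordinates (Q − Q_b): 0.0, 12.0, 52.0, 95.0, 139.0, 112.0, 90.0, 72.0, 58.0, 105.0, 69.0, 0.0 m³/s.
ΣQ_DR = 804.0 m³/s.
With Δt = 1 h = 3600 s, V = ΣQ_DR · Δt = 804.0 × 3600 = 2.89 × 10^6 m³.

V ≈ 2.89 × 10^6 m³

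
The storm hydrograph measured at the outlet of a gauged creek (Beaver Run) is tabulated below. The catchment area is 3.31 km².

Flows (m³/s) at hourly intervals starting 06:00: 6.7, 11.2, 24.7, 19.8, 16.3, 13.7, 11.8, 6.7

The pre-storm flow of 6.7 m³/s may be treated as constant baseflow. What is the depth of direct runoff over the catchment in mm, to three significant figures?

Direct runoff: 0.0, 4.5, 18.0, 13.1, 9.6, 7.0, 5.1, 0.0 m³/s; ΣQ_DR = 57.30 m³/s.
V = ΣQ_DR · Δt = 57.30 × 3600 s = 2.063 × 10^5 m³.
Over A = 3.31 km², depth = V / A = 62.3 mm.

d ≈ 62.3 mm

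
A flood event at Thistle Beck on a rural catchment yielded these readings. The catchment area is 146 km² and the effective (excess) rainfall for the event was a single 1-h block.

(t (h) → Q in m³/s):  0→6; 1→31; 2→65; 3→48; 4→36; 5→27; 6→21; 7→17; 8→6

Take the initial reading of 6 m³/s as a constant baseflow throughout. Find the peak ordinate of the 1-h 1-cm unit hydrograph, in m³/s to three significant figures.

Direct runoff: 0.0, 25.0, 59.0, 42.0, 30.0, 21.0, 15.0, 11.0, 0.0 m³/s; ΣQ_DR = 203.0 m³/s, peak = 59.0 m³/s.
Runoff depth d = ΣQ_DR·Δt / A = 203.0 × 3600 / (146 km²) = 5.005 mm.
The 1-cm UH is the DRH scaled by (10 mm)/d, so U_p = 59.0 × 10/5.005 = 118 m³/s.

U_p ≈ 118 m³/s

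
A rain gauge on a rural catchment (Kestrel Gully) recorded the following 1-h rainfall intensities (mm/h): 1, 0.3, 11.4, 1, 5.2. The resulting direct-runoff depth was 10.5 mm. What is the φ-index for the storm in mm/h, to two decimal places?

Only the 2 blocks with intensity above φ contribute runoff: 11.4, 5.2 mm/h.
Σ(I−φ)·Δt = d  ⇒  (11.4+5.2 − 2φ)·1 = 10.5
φ = (16.60 − 10.5/1) / 2 = 3.05 mm/h.

φ ≈ 3.05 mm/h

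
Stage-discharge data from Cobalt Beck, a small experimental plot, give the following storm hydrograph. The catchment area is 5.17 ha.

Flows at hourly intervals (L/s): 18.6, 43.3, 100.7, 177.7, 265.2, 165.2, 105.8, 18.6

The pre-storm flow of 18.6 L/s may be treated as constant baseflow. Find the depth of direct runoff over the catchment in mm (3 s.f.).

Direct runoff: 0.0, 24.7, 82.1, 159.1, 246.6, 146.6, 87.2, 0.0 L/s; ΣQ_DR = 746.3 L/s.
V = ΣQ_DR · Δt = 746.3 × 3600 s = 2.687 × 10^6 L.
Over A = 5.17 ha, depth = V / A = 52.0 mm.

d ≈ 52.0 mm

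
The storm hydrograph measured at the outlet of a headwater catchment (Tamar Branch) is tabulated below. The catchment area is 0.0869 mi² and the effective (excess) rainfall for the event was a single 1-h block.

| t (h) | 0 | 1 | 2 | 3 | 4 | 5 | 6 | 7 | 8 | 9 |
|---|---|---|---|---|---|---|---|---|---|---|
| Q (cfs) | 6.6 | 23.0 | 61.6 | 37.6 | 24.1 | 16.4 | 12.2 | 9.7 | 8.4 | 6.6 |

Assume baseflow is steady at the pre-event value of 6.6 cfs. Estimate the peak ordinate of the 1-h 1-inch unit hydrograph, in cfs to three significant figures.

U_p ≈ 22.0 cfs

Direct runoff: 0.0, 16.4, 55.0, 31.0, 17.5, 9.8, 5.6, 3.1, 1.8, 0.0 cfs; ΣQ_DR = 140.2 cfs, peak = 55.0 cfs.
Runoff depth d = ΣQ_DR·Δt / A = 140.2 × 3600 / (0.0869 mi²) = 2.500 in.
The 1-inch UH is the DRH scaled by (1 in)/d, so U_p = 55.0 × 1/2.500 = 22.0 cfs.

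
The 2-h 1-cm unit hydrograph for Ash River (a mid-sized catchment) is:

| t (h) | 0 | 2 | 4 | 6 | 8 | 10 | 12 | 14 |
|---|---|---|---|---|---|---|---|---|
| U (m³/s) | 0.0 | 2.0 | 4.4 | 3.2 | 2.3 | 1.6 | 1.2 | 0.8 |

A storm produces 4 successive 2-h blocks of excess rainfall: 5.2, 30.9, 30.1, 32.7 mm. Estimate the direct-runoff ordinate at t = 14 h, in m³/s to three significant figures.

By discrete convolution, Q_j = Σ (P_i / 10 mm) · U_{j−i}.
At t = 14 h (j=7): Q = (5.2/10)·0.8 + (30.9/10)·1.2 + (30.1/10)·1.6 + (32.7/10)·2.3 = 16.5 m³/s.

Q ≈ 16.5 m³/s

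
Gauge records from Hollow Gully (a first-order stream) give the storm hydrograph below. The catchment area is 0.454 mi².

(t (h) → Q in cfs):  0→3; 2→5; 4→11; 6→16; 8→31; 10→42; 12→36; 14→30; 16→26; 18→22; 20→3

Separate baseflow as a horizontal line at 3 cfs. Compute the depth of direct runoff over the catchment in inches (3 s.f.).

Direct runoff: 0.0, 2.0, 8.0, 13.0, 28.0, 39.0, 33.0, 27.0, 23.0, 19.0, 0.0 cfs; ΣQ_DR = 192.0 cfs.
V = ΣQ_DR · Δt = 192.0 × 7200 s = 1.382 × 10^6 ft³.
Over A = 0.454 mi², depth = V / A = 1.31 in.

d ≈ 1.31 in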